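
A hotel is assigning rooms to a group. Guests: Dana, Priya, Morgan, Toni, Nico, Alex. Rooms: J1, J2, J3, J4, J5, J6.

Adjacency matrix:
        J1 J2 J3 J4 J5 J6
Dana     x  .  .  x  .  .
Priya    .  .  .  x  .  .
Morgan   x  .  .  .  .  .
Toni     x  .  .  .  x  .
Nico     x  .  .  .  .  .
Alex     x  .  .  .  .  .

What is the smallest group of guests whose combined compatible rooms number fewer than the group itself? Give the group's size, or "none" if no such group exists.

2

Take S = {Morgan, Nico}. Its neighbourhood is {J1}, so |N(S)| = 1 < |S| = 2.
No single vertex violates Hall's condition since each has at least one neighbour, so 2 is the minimum.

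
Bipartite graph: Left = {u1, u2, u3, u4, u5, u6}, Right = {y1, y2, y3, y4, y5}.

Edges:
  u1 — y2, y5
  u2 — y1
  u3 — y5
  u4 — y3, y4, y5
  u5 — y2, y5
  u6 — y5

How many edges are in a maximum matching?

4

A valid assignment of size 4: u1→y2, u2→y1, u3→y5, u4→y3.
The set {u1, u3, u5, u6} has only 2 neighbours ({y2, y5}), so by Hall's theorem at most 4 of the 6 left vertices can be matched.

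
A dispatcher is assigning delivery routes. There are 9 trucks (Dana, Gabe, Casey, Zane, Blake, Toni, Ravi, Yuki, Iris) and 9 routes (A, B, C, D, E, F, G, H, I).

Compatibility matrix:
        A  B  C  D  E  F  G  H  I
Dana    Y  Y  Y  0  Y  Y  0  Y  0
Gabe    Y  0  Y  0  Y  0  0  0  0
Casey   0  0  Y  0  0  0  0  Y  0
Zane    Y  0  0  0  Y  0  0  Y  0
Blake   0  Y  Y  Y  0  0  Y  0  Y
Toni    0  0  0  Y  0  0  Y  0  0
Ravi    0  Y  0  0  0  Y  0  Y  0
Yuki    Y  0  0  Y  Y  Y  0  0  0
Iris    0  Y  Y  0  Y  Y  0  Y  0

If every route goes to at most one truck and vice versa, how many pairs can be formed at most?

A valid assignment of size 9: Dana-B, Gabe-A, Casey-C, Zane-H, Blake-I, Toni-G, Ravi-F, Yuki-D, Iris-E.
This saturates every truck, so 9 is the maximum.

9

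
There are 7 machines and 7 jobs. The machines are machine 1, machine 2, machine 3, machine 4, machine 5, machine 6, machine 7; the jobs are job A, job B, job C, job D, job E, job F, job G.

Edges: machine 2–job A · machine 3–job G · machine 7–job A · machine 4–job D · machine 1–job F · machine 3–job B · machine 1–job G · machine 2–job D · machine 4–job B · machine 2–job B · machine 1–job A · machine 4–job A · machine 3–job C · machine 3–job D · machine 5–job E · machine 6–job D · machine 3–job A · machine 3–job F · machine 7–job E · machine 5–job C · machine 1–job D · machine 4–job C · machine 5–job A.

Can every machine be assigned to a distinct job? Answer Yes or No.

For example, pair machine 1–job G, machine 2–job B, machine 3–job F, machine 4–job C, machine 5–job E, machine 6–job D, machine 7–job A.
Every machine is matched, so this is a perfect matching.

Yes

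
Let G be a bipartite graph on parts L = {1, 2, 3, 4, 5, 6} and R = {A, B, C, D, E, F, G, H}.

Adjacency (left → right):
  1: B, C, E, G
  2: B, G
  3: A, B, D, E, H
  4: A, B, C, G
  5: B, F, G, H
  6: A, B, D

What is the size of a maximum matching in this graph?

6

For example, pair 1→E, 2→G, 3→A, 4→C, 5→F, 6→B.
This saturates every left vertex, so 6 is the maximum.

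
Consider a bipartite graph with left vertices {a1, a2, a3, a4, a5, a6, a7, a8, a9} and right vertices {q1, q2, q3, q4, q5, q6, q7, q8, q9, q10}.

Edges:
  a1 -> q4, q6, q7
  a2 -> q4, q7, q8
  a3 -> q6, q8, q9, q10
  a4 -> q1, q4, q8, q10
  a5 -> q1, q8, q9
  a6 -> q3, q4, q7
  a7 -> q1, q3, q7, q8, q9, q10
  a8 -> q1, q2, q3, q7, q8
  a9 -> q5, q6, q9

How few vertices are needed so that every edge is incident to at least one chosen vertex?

The 9 edges a1–q6, a2–q8, a3–q10, a4–q4, a5–q9, a6–q3, a7–q1, a8–q7, a9–q5 form a matching, so any vertex cover needs at least 9 vertices (one per matched edge).
Conversely {a1, a2, a3, a4, a5, a6, a7, a8, a9} meets every edge and has exactly 9 vertices, so 9 is optimal.

9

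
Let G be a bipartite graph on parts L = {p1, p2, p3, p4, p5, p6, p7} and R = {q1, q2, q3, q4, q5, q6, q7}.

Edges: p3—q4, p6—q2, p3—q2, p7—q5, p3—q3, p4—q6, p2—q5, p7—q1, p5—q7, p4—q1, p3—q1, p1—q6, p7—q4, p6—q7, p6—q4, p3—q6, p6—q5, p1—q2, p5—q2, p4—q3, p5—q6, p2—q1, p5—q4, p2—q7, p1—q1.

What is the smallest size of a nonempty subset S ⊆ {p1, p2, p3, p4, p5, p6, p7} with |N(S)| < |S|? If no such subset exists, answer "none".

A matching saturating every left vertex exists, for instance p1→q2, p2→q1, p3→q6, p4→q3, p5→q7, p6→q5, p7→q4.
By Hall's marriage theorem, this means |N(S)| ≥ |S| for every subset S, so no violating subset exists.

none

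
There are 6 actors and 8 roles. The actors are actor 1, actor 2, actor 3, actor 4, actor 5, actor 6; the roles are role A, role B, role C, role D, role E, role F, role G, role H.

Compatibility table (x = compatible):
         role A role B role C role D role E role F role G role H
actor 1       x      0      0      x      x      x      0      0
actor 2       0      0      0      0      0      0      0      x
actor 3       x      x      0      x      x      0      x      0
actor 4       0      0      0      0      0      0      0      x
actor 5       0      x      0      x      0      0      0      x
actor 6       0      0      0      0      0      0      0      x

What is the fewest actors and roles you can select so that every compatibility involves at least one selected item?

A maximum matching has 4 edges (e.g. actor 1–role F, actor 2–role H, actor 3–role G, actor 5–role D).
By König's theorem the minimum vertex cover has the same size. One such cover is {actor 1, actor 3, actor 5, role H}.

4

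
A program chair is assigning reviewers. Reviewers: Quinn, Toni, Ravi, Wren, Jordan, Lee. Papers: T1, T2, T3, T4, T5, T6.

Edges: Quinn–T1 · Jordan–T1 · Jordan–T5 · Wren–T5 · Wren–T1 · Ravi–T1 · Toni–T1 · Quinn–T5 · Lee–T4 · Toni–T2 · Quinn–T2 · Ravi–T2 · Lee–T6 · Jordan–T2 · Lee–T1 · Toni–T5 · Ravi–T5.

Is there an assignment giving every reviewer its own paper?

The set {Quinn, Toni, Ravi, Wren, Jordan} has only 3 neighbours ({T1, T2, T5}), so by Hall's theorem at most 4 of the 6 reviewers can be matched.
Hence no matching covers every reviewer.

No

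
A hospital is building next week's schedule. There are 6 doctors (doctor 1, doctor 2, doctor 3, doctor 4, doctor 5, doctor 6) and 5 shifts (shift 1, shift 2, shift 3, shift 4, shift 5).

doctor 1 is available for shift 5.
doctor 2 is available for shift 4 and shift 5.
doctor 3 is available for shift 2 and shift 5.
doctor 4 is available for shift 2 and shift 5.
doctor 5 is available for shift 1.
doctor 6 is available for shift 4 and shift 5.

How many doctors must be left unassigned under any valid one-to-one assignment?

For example, pair doctor 1–shift 5, doctor 2–shift 4, doctor 3–shift 2, doctor 5–shift 1.
The set {doctor 1, doctor 2, doctor 3, doctor 4, doctor 6} has only 3 neighbours ({shift 2, shift 4, shift 5}), so by Hall's theorem at most 4 of the 6 doctors can be matched.
That matches 4 of the 6, leaving 2 unmatched; no matching can do better.

2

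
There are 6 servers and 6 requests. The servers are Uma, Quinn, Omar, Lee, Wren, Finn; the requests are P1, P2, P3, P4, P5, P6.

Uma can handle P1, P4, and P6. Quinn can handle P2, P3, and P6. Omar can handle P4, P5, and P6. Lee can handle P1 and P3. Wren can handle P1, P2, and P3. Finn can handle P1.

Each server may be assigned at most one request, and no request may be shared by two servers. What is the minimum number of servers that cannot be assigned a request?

For example, pair Uma-P4, Quinn-P6, Omar-P5, Lee-P3, Wren-P2, Finn-P1.
All 6 servers are matched, so no larger matching exists.
That matches 6 of the 6, leaving 0 unmatched; no matching can do better.

0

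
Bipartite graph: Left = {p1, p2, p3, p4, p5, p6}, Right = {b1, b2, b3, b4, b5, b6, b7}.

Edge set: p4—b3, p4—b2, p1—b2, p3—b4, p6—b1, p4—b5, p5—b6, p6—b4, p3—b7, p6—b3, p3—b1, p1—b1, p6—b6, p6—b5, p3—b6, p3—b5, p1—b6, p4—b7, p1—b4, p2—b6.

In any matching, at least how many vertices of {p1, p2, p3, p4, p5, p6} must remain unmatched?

1

For example, pair p1→b4, p2→b6, p3→b7, p4→b3, p6→b1.
The set {p2, p5} has only 1 neighbour ({b6}), so by Hall's theorem at most 5 of the 6 left vertices can be matched.
That matches 5 of the 6, leaving 1 unmatched; no matching can do better.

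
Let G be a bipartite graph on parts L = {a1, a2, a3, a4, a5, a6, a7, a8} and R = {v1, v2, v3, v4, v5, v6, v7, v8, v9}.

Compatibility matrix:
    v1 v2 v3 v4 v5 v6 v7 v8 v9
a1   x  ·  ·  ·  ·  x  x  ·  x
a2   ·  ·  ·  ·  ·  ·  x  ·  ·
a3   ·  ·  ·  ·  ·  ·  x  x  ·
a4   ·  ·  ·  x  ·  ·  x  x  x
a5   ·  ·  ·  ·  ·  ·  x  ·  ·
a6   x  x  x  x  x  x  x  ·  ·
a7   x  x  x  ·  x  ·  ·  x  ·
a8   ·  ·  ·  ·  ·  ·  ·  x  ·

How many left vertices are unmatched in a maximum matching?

2

One maximum matching: a1→v6, a2→v7, a3→v8, a4→v4, a6→v2, a7→v3.
The set {a2, a3, a5, a8} has only 2 neighbours ({v7, v8}), so by Hall's theorem at most 6 of the 8 left vertices can be matched.
That matches 6 of the 8, leaving 2 unmatched; no matching can do better.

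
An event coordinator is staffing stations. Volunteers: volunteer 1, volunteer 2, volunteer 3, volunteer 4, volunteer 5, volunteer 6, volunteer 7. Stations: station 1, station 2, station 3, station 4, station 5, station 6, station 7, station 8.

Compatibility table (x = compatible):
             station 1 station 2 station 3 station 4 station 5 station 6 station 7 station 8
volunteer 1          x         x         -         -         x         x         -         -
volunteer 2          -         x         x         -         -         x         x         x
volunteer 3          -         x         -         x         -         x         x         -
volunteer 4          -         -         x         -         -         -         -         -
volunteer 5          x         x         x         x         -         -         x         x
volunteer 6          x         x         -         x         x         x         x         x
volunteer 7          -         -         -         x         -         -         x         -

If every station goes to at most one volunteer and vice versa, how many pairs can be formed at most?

7

One maximum matching: volunteer 1→station 1, volunteer 2→station 6, volunteer 3→station 4, volunteer 4→station 3, volunteer 5→station 8, volunteer 6→station 2, volunteer 7→station 7.
This saturates every volunteer, so 7 is the maximum.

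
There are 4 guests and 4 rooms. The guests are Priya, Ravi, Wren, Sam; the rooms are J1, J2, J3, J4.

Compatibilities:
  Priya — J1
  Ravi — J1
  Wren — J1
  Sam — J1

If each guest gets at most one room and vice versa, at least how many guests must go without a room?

One maximum matching: Priya–J1.
The set {Priya, Ravi, Wren, Sam} has only 1 neighbour ({J1}), so by Hall's theorem at most 1 of the 4 guests can be matched.
That matches 1 of the 4, leaving 3 unmatched; no matching can do better.

3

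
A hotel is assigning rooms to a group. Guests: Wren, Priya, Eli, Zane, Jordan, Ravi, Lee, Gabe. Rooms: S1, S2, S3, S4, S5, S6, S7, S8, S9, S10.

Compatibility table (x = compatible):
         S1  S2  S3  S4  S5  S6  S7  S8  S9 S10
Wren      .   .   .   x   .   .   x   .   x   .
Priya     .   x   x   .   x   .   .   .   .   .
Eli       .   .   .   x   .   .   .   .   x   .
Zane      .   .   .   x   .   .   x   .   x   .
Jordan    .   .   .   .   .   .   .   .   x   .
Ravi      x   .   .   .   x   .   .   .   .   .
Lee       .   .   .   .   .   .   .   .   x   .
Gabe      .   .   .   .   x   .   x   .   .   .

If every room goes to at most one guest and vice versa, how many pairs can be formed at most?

One maximum matching: Wren→S7, Priya→S2, Eli→S9, Zane→S4, Ravi→S1, Gabe→S5.
The set {Wren, Eli, Zane, Jordan, Lee} has only 3 neighbours ({S4, S7, S9}), so by Hall's theorem at most 6 of the 8 guests can be matched.

6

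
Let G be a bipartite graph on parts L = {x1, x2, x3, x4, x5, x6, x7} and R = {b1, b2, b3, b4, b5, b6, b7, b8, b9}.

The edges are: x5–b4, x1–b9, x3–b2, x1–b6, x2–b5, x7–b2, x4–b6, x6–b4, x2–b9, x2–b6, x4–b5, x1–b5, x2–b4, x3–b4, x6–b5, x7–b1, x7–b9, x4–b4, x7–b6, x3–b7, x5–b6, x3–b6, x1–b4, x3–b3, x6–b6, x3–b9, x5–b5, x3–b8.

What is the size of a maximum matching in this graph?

6

A valid assignment of size 6: x1-b9, x2-b4, x3-b7, x4-b6, x5-b5, x7-b2.
The set {x1, x2, x4, x5, x6} has only 4 neighbours ({b4, b5, b6, b9}), so by Hall's theorem at most 6 of the 7 left vertices can be matched.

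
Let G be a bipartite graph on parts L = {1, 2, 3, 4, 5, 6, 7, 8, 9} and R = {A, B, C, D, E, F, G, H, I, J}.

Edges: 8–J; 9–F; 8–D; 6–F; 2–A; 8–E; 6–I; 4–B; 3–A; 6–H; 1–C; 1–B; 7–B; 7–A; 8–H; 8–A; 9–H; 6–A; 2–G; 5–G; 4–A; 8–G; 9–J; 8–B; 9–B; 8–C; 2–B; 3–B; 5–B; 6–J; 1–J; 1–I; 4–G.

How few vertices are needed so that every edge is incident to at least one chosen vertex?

7

The 7 edges 1–C, 2–G, 3–A, 4–B, 6–J, 8–E, 9–H form a matching, so any vertex cover needs at least 7 vertices (one per matched edge).
Conversely {1, 6, 8, 9, A, B, G} meets every edge and has exactly 7 vertices, so 7 is optimal.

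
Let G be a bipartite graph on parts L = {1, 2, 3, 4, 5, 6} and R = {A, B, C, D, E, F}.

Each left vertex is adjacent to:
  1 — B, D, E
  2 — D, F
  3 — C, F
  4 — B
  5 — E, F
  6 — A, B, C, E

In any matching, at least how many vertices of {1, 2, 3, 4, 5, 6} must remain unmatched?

0

One maximum matching: 1→D, 2→F, 3→C, 4→B, 5→E, 6→A.
All 6 left vertices are matched, so no larger matching exists.
That matches 6 of the 6, leaving 0 unmatched; no matching can do better.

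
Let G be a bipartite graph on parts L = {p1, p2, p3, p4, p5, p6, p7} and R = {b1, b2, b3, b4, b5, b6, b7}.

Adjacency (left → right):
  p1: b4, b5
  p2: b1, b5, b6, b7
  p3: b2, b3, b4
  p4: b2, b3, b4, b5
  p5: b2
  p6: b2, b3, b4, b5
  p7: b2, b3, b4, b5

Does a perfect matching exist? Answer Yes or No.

No

The set {p1, p3, p4, p5, p6, p7} has only 4 neighbours ({b2, b3, b4, b5}), so by Hall's theorem at most 5 of the 7 left vertices can be matched.
Hence no matching covers every left vertex.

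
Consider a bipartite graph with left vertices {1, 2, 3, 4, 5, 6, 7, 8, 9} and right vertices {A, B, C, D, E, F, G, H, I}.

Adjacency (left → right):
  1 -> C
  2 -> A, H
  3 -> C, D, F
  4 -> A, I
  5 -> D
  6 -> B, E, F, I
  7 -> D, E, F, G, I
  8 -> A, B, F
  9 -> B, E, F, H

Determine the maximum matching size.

9

One maximum matching: 1–C, 2–A, 3–F, 4–I, 5–D, 6–E, 7–G, 8–B, 9–H.
All 9 left vertices are matched, so no larger matching exists.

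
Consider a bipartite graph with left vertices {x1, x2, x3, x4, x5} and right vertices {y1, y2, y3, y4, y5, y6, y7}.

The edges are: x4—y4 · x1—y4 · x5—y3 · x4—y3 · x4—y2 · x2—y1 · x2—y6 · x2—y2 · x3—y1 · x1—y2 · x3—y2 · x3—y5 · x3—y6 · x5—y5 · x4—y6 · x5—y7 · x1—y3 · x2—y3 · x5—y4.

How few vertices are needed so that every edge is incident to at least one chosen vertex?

A maximum matching has 5 edges (e.g. x1–y4, x2–y6, x3–y1, x4–y2, x5–y3).
By König's theorem the minimum vertex cover has the same size. One such cover is {x1, x2, x3, x4, x5}.

5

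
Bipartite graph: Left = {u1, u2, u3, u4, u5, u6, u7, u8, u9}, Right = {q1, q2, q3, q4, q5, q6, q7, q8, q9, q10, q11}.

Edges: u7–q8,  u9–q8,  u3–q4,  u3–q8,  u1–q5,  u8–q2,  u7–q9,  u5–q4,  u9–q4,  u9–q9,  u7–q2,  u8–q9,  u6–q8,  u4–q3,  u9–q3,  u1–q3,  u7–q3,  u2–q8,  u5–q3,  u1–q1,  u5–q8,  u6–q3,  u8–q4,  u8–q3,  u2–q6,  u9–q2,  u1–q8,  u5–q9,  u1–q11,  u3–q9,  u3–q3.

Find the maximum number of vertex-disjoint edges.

For example, pair u1-q1, u2-q6, u3-q9, u4-q3, u5-q4, u6-q8, u7-q2.
The set {u3, u4, u5, u6, u7, u8, u9} has only 5 neighbours ({q2, q3, q4, q8, q9}), so by Hall's theorem at most 7 of the 9 left vertices can be matched.

7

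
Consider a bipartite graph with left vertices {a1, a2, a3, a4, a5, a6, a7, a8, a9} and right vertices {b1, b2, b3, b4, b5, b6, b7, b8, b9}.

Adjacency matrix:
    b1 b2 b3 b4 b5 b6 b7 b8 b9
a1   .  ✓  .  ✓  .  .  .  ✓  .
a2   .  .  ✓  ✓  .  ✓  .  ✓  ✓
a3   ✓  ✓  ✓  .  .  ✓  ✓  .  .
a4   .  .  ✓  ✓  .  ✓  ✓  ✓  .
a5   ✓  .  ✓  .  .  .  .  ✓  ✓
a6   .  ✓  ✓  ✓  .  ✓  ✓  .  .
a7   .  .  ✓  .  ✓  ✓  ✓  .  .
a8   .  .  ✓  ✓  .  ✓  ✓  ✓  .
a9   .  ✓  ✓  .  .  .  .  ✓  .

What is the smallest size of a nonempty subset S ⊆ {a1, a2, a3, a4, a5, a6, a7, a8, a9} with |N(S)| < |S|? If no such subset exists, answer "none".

none

A matching saturating every left vertex exists, for instance a1→b2, a2→b9, a3→b1, a4→b7, a5→b8, a6→b4, a7→b5, a8→b6, a9→b3.
By Hall's marriage theorem, this means |N(S)| ≥ |S| for every subset S, so no violating subset exists.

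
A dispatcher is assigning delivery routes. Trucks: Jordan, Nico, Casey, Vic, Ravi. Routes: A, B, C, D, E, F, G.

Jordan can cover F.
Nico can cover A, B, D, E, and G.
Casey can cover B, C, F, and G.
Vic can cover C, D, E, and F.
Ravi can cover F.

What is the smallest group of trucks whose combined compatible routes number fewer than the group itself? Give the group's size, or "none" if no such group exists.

2

Take S = {Jordan, Ravi}. Its neighbourhood is {F}, so |N(S)| = 1 < |S| = 2.
No single vertex violates Hall's condition since each has at least one neighbour, so 2 is the minimum.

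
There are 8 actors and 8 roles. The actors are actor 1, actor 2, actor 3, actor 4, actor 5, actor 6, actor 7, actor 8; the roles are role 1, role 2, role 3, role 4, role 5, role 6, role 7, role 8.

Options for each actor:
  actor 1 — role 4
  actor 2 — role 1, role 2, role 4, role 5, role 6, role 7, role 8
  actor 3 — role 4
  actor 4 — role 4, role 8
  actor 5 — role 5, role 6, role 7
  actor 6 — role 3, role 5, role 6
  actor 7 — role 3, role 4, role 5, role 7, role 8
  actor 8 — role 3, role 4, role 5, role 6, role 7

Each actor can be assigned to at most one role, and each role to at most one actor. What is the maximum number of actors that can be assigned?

For example, pair actor 1-role 4, actor 2-role 1, actor 4-role 8, actor 5-role 6, actor 6-role 5, actor 7-role 3, actor 8-role 7.
The set {actor 1, actor 3} has only 1 neighbour ({role 4}), so by Hall's theorem at most 7 of the 8 actors can be matched.

7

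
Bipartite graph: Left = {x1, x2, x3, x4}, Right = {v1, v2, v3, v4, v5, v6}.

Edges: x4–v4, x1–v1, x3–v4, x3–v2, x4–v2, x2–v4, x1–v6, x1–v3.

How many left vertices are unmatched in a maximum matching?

For example, pair x1-v6, x2-v4, x3-v2.
The set {x2, x3, x4} has only 2 neighbours ({v2, v4}), so by Hall's theorem at most 3 of the 4 left vertices can be matched.
That matches 3 of the 4, leaving 1 unmatched; no matching can do better.

1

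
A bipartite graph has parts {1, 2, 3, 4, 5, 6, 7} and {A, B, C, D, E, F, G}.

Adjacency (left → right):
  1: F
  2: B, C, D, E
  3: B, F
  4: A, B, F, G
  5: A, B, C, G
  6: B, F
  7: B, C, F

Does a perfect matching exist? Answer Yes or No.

No

The set {1, 3, 6} has only 2 neighbours ({B, F}), so by Hall's theorem at most 6 of the 7 left vertices can be matched.
Hence no matching covers every left vertex.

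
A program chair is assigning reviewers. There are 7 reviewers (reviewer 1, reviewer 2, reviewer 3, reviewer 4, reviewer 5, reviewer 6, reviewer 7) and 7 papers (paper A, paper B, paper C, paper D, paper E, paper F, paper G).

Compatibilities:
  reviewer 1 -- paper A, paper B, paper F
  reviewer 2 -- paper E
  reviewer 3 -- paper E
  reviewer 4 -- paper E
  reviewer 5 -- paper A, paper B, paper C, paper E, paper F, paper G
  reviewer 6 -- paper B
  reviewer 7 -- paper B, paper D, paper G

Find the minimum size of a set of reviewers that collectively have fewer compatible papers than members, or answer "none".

Take S = {reviewer 2, reviewer 3}. Its neighbourhood is {paper E}, so |N(S)| = 1 < |S| = 2.
No single vertex violates Hall's condition since each has at least one neighbour, so 2 is the minimum.

2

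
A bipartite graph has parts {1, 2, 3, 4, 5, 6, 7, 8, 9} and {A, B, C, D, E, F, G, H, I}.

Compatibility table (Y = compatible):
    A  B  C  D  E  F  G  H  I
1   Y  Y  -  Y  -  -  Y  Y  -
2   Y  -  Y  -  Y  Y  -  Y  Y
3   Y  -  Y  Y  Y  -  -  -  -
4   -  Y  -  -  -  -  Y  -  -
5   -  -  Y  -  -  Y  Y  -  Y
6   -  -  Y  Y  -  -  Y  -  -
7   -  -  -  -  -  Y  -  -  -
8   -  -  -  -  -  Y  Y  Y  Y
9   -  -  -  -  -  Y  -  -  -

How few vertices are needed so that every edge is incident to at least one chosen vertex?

{1, 2, 3, 4, 5, 6, 8, F} is a vertex cover of size 8: every edge has an endpoint in this set.
No smaller cover exists because 1–A, 2–E, 3–C, 4–B, 5–I, 6–D, 7–F, 8–G is a matching of size 8, and a cover must include an endpoint of each of these disjoint edges (König's theorem).

8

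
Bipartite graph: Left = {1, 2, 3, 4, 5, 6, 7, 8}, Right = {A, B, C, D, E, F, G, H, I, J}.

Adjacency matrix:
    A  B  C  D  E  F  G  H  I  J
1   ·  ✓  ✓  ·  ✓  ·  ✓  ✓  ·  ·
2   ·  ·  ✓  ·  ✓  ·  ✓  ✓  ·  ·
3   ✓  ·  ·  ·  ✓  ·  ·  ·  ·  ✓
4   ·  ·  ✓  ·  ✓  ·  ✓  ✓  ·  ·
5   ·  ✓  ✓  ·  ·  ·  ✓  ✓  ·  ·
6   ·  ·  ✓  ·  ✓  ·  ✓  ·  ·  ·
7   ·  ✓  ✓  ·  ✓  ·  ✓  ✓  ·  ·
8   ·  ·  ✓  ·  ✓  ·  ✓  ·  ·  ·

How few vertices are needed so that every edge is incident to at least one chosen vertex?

6

{3, B, C, E, G, H} is a vertex cover of size 6: every edge has an endpoint in this set.
No smaller cover exists because 1–H, 2–G, 3–J, 4–C, 5–B, 6–E is a matching of size 6, and a cover must include an endpoint of each of these disjoint edges (König's theorem).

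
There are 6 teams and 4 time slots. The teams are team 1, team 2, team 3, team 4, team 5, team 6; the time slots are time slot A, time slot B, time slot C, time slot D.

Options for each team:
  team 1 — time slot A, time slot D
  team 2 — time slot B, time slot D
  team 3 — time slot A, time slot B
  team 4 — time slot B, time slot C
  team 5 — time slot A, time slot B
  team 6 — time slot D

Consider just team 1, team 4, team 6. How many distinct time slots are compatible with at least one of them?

The union of neighbours of {team 1, team 4, team 6} is {time slot A, time slot B, time slot C, time slot D}, which has 4 elements.
Since |N(S)| = 4 ≥ |S| = 3, Hall's condition holds for this subset.

4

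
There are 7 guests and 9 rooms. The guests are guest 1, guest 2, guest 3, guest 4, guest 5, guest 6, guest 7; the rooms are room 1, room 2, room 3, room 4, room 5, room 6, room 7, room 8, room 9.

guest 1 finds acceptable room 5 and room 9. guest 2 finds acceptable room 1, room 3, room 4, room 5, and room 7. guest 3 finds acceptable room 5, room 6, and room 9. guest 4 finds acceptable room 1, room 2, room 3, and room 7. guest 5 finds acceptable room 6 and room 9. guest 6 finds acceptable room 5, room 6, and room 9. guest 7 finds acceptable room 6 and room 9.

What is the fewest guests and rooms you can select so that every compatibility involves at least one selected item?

5

{guest 2, guest 4, room 5, room 6, room 9} is a vertex cover of size 5: every edge has an endpoint in this set.
No smaller cover exists because guest 1–room 5, guest 2–room 4, guest 3–room 6, guest 4–room 7, guest 5–room 9 is a matching of size 5, and a cover must include an endpoint of each of these disjoint edges (König's theorem).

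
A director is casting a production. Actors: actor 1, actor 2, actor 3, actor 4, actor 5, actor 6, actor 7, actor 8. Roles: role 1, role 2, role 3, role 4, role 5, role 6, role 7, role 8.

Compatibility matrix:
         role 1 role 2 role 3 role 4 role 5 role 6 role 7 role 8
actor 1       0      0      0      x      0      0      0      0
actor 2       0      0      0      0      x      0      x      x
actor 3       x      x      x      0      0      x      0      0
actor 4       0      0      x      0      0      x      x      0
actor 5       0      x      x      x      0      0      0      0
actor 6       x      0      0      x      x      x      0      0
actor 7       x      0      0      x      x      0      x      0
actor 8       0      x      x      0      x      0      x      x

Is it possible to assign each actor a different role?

Yes

A valid assignment of size 8: actor 1–role 4, actor 2–role 8, actor 3–role 1, actor 4–role 3, actor 5–role 2, actor 6–role 6, actor 7–role 5, actor 8–role 7.
All 8 actors are covered.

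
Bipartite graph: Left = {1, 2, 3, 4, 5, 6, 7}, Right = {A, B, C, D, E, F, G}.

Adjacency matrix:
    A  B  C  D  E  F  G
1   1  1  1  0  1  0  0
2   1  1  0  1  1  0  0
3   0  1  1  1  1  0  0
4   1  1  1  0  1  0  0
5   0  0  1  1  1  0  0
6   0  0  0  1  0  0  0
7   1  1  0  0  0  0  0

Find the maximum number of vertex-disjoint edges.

One maximum matching: 1→A, 2→D, 3→B, 4→C, 5→E.
The set {1, 2, 3, 4, 5, 6, 7} has only 5 neighbours ({A, B, C, D, E}), so by Hall's theorem at most 5 of the 7 left vertices can be matched.

5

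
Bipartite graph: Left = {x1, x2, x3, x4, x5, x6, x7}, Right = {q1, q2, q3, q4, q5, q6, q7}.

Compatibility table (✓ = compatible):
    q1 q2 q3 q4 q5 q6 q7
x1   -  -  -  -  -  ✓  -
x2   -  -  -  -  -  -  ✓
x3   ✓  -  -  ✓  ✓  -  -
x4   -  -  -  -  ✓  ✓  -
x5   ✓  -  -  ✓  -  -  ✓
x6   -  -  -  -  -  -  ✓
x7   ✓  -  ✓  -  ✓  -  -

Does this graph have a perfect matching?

The set {x2, x6} has only 1 neighbour ({q7}), so by Hall's theorem at most 6 of the 7 left vertices can be matched.
Hence no matching covers every left vertex.

No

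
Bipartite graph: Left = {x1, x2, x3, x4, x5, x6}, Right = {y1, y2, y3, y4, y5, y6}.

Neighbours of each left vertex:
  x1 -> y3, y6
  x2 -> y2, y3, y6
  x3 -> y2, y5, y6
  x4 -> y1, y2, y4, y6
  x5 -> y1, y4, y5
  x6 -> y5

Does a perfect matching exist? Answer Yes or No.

For example, pair x1→y6, x2→y3, x3→y2, x4→y1, x5→y4, x6→y5.
All 6 left vertices are covered.

Yes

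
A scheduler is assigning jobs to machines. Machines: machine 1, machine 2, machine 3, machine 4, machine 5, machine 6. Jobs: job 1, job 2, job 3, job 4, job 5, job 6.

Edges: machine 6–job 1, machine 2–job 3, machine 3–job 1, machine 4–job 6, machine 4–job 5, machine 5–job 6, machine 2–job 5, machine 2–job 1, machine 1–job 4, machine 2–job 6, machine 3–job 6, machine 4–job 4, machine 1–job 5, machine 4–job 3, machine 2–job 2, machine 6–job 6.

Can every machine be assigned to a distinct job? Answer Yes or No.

No

The set {machine 3, machine 5, machine 6} has only 2 neighbours ({job 1, job 6}), so by Hall's theorem at most 5 of the 6 machines can be matched.
Hence no matching covers every machine.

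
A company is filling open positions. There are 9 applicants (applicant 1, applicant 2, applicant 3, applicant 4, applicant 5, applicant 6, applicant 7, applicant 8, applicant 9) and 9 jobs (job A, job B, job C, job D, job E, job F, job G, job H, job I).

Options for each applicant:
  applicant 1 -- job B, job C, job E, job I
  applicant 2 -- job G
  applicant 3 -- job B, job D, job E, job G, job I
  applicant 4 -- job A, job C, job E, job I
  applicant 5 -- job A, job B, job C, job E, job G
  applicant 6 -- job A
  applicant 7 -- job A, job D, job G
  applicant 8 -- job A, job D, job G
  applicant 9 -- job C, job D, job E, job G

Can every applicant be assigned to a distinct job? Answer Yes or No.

No

The set {applicant 1, applicant 2, applicant 3, applicant 4, applicant 5, applicant 6, applicant 7, applicant 8, applicant 9} has only 7 neighbours ({job A, job B, job C, job D, job E, job G, job I}), so by Hall's theorem at most 7 of the 9 applicants can be matched.
Hence no matching covers every applicant.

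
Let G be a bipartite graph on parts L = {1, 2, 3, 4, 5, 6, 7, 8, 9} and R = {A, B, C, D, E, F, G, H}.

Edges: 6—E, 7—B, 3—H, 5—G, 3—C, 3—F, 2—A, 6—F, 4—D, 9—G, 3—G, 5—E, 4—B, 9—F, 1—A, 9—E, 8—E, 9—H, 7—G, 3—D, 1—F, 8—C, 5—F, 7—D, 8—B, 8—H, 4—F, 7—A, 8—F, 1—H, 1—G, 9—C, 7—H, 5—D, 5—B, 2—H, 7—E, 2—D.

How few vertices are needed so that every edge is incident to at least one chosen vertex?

{A, B, C, D, E, F, G, H} is a vertex cover of size 8: every edge has an endpoint in this set.
No smaller cover exists because 1–H, 2–D, 3–C, 4–B, 5–G, 6–F, 7–A, 8–E is a matching of size 8, and a cover must include an endpoint of each of these disjoint edges (König's theorem).

8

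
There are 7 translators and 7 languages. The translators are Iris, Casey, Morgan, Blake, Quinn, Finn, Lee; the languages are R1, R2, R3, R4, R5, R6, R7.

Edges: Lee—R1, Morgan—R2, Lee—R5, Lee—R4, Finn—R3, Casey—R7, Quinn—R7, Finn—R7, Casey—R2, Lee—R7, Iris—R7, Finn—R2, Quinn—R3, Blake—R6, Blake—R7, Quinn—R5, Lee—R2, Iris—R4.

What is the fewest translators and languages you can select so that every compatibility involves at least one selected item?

The 7 edges Iris–R4, Casey–R7, Morgan–R2, Blake–R6, Quinn–R5, Finn–R3, Lee–R1 form a matching, so any vertex cover needs at least 7 vertices (one per matched edge).
Conversely {Iris, Casey, Morgan, Blake, Quinn, Finn, Lee} meets every edge and has exactly 7 vertices, so 7 is optimal.

7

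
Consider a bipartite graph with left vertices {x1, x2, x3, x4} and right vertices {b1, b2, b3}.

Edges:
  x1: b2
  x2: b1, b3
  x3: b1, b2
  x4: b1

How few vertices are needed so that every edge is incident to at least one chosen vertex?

3

{x2, b1, b2} is a vertex cover of size 3: every edge has an endpoint in this set.
No smaller cover exists because x1–b2, x2–b3, x3–b1 is a matching of size 3, and a cover must include an endpoint of each of these disjoint edges (König's theorem).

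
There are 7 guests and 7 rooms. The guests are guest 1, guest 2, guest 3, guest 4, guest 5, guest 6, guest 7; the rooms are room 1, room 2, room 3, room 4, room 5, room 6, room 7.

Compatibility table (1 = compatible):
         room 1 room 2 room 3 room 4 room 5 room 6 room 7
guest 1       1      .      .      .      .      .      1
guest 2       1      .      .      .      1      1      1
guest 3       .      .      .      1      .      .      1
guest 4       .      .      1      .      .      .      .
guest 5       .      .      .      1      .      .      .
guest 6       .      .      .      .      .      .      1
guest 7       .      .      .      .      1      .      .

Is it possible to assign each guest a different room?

The set {guest 3, guest 5, guest 6} has only 2 neighbours ({room 4, room 7}), so by Hall's theorem at most 6 of the 7 guests can be matched.
Hence no matching covers every guest.

No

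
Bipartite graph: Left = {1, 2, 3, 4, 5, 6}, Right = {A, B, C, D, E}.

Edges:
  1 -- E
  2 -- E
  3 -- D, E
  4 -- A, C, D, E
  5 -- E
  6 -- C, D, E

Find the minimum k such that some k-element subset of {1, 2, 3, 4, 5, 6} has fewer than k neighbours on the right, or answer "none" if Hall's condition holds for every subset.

2

Take S = {1, 2}. Its neighbourhood is {E}, so |N(S)| = 1 < |S| = 2.
No single vertex violates Hall's condition since each has at least one neighbour, so 2 is the minimum.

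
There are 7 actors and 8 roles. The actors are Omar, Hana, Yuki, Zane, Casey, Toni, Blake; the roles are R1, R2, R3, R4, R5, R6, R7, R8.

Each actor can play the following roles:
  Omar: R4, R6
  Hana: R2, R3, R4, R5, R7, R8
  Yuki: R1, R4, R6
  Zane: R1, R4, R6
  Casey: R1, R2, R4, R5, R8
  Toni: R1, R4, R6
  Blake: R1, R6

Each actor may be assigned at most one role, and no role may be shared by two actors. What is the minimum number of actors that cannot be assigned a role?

2

For example, pair Omar→R6, Hana→R3, Yuki→R1, Zane→R4, Casey→R2.
The set {Omar, Yuki, Zane, Toni, Blake} has only 3 neighbours ({R1, R4, R6}), so by Hall's theorem at most 5 of the 7 actors can be matched.
That matches 5 of the 7, leaving 2 unmatched; no matching can do better.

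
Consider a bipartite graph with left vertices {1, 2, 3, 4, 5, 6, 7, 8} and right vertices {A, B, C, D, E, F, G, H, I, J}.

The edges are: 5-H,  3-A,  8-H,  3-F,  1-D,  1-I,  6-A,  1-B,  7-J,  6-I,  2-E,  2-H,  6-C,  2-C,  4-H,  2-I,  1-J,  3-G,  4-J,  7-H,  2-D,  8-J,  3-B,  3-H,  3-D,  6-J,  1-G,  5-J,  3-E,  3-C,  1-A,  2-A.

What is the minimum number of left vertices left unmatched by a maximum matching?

One maximum matching: 1-G, 2-E, 3-A, 4-H, 5-J, 6-I.
The set {4, 5, 7, 8} has only 2 neighbours ({H, J}), so by Hall's theorem at most 6 of the 8 left vertices can be matched.
That matches 6 of the 8, leaving 2 unmatched; no matching can do better.

2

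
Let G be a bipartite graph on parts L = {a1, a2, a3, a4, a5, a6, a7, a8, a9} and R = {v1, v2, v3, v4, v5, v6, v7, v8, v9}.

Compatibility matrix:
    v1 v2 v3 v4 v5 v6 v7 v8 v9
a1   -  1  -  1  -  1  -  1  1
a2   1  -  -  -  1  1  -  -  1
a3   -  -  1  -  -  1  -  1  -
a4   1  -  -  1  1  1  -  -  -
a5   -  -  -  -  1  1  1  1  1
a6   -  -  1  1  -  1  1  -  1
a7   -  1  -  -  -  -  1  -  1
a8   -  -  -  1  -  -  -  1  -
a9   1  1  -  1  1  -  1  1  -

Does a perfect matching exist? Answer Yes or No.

Yes

One maximum matching: a1→v2, a2→v9, a3→v6, a4→v1, a5→v5, a6→v3, a7→v7, a8→v4, a9→v8.
All 9 left vertices are covered.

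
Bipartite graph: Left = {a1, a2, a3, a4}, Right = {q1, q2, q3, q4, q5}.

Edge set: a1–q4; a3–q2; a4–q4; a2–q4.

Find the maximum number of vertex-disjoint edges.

One maximum matching: a1–q4, a3–q2.
The set {a1, a2, a4} has only 1 neighbour ({q4}), so by Hall's theorem at most 2 of the 4 left vertices can be matched.

2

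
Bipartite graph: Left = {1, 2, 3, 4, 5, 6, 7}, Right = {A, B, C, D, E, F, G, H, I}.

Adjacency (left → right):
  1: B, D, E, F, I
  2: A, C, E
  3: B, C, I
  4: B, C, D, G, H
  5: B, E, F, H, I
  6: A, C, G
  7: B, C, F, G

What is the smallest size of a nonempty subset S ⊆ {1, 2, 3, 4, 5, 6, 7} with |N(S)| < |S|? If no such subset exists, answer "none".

none

A matching saturating every left vertex exists, for instance 1→F, 2→A, 3→C, 4→H, 5→E, 6→G, 7→B.
By Hall's marriage theorem, this means |N(S)| ≥ |S| for every subset S, so no violating subset exists.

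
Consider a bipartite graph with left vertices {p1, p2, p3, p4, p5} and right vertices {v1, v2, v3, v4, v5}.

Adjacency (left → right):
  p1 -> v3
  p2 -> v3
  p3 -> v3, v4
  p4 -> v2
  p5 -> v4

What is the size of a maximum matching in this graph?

One maximum matching: p1→v3, p3→v4, p4→v2.
The set {p1, p2, p3, p5} has only 2 neighbours ({v3, v4}), so by Hall's theorem at most 3 of the 5 left vertices can be matched.

3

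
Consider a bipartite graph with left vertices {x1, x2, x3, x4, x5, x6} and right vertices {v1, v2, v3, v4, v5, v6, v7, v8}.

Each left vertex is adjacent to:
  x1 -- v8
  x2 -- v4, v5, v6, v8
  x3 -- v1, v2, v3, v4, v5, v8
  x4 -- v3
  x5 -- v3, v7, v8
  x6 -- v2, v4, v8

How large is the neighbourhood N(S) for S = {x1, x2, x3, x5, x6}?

The union of neighbours of {x1, x2, x3, x5, x6} is {v1, v2, v3, v4, v5, v6, v7, v8}, which has 8 elements.
Since |N(S)| = 8 ≥ |S| = 5, Hall's condition holds for this subset.

8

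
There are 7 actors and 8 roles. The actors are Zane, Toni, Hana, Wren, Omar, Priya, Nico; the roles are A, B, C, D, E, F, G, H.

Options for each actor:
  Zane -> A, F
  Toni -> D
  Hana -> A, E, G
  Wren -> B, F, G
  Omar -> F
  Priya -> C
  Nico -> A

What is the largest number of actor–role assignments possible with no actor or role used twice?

One maximum matching: Zane→A, Toni→D, Hana→E, Wren→B, Omar→F, Priya→C.
The set {Zane, Omar, Nico} has only 2 neighbours ({A, F}), so by Hall's theorem at most 6 of the 7 actors can be matched.

6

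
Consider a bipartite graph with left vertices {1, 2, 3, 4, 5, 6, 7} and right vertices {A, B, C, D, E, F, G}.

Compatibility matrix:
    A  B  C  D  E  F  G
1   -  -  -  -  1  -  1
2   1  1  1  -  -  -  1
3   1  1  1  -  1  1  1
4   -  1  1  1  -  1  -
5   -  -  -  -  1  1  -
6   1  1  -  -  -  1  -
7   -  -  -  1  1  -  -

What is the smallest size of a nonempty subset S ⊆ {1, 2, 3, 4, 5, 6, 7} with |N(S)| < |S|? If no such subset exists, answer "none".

A matching saturating every left vertex exists, for instance 1→G, 2→C, 3→A, 4→D, 5→F, 6→B, 7→E.
By Hall's marriage theorem, this means |N(S)| ≥ |S| for every subset S, so no violating subset exists.

none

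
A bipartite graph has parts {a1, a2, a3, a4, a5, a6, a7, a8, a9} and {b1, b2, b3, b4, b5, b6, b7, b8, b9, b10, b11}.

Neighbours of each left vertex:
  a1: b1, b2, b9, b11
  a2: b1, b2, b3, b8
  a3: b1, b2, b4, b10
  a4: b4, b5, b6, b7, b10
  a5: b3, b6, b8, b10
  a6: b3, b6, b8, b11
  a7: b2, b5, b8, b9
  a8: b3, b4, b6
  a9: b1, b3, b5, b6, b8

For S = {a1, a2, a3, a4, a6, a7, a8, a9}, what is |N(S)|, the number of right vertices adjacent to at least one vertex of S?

The union of neighbours of {a1, a2, a3, a4, a6, a7, a8, a9} is {b1, b2, b3, b4, b5, b6, b7, b8, b9, b10, b11}, which has 11 elements.
Since |N(S)| = 11 ≥ |S| = 8, Hall's condition holds for this subset.

11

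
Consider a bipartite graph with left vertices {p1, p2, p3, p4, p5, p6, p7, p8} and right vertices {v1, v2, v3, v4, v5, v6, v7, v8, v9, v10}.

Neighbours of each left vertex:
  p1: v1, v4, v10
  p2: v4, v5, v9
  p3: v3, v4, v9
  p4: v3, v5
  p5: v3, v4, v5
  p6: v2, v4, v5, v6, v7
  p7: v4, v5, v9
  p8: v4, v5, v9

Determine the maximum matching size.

For example, pair p1–v10, p2–v9, p3–v3, p4–v5, p5–v4, p6–v2.
The set {p2, p3, p4, p5, p7, p8} has only 4 neighbours ({v3, v4, v5, v9}), so by Hall's theorem at most 6 of the 8 left vertices can be matched.

6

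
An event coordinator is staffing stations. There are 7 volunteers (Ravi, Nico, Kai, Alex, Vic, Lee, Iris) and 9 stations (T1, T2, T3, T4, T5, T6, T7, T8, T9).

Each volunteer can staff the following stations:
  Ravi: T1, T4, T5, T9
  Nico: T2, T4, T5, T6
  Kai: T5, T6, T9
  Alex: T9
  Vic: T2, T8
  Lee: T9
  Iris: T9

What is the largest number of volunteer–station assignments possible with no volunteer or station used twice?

5

For example, pair Ravi→T1, Nico→T5, Kai→T6, Alex→T9, Vic→T8.
The set {Alex, Lee, Iris} has only 1 neighbour ({T9}), so by Hall's theorem at most 5 of the 7 volunteers can be matched.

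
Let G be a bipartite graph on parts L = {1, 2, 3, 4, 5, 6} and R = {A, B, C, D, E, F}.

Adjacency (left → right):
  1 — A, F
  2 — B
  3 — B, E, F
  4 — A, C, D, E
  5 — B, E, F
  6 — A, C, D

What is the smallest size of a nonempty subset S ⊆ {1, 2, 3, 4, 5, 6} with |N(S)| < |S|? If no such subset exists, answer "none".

A matching saturating every left vertex exists, for instance 1→A, 2→B, 3→F, 4→D, 5→E, 6→C.
By Hall's marriage theorem, this means |N(S)| ≥ |S| for every subset S, so no violating subset exists.

none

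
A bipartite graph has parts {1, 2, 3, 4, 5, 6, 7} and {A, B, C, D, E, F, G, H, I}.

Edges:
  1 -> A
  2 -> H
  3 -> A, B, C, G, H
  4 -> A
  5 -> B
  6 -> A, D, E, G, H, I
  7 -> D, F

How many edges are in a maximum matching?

One maximum matching: 1→A, 2→H, 3→C, 5→B, 6→G, 7→F.
The set {1, 4} has only 1 neighbour ({A}), so by Hall's theorem at most 6 of the 7 left vertices can be matched.

6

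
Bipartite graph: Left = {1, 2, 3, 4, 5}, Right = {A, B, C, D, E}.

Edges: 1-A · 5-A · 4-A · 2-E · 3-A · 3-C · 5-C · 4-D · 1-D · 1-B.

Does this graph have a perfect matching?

One maximum matching: 1–B, 2–E, 3–A, 4–D, 5–C.
All 5 left vertices are covered.

Yes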